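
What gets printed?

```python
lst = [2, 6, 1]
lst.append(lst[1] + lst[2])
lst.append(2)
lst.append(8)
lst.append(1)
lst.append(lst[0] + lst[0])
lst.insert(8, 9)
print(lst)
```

[2, 6, 1, 7, 2, 8, 1, 4, 9]

append lst[1]+lst[2] = 6+1 = 7 → [2, 6, 1, 7]
append 2 → [2, 6, 1, 7, 2]
append 8 → [2, 6, 1, 7, 2, 8]
append 1 → [2, 6, 1, 7, 2, 8, 1]
append lst[0]+lst[0] = 2+2 = 4 → [2, 6, 1, 7, 2, 8, 1, 4]
insert 9 at 8 → [2, 6, 1, 7, 2, 8, 1, 4, 9]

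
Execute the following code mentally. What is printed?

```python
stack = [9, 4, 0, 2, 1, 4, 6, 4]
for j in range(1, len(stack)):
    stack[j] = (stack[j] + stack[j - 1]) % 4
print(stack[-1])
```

2

j=1: stack[1] = (4+9)%4 = 1 → [9, 1, 0, 2, 1, 4, 6, 4]
j=2: stack[2] = (0+1)%4 = 1 → [9, 1, 1, 2, 1, 4, 6, 4]
j=3: stack[3] = (2+1)%4 = 3 → [9, 1, 1, 3, 1, 4, 6, 4]
j=4: stack[4] = (1+3)%4 = 0 → [9, 1, 1, 3, 0, 4, 6, 4]
j=5: stack[5] = (4+0)%4 = 0 → [9, 1, 1, 3, 0, 0, 6, 4]
j=6: stack[6] = (6+0)%4 = 2 → [9, 1, 1, 3, 0, 0, 2, 4]
j=7: stack[7] = (4+2)%4 = 2 → [9, 1, 1, 3, 0, 0, 2, 2]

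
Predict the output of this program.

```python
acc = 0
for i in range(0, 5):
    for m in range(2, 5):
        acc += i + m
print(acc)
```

75

i=0,m=2: acc = 0+2 = 2
i=0,m=3: acc = 2+3 = 5
i=0,m=4: acc = 5+4 = 9
i=1,m=2: acc = 9+3 = 12
i=1,m=3: acc = 12+4 = 16
i=1,m=4: acc = 16+5 = 21
i=2,m=2: acc = 21+4 = 25
i=2,m=3: acc = 25+5 = 30
i=2,m=4: acc = 30+6 = 36
i=3,m=2: acc = 36+5 = 41
i=3,m=3: acc = 41+6 = 47
i=3,m=4: acc = 47+7 = 54
i=4,m=2: acc = 54+6 = 60
i=4,m=3: acc = 60+7 = 67
i=4,m=4: acc = 67+8 = 75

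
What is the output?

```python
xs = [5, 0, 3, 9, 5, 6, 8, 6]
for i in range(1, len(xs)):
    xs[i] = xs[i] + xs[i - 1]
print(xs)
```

i=1: xs[1] = 0+5 = 5 → [5, 5, 3, 9, 5, 6, 8, 6]
i=2: xs[2] = 3+5 = 8 → [5, 5, 8, 9, 5, 6, 8, 6]
i=3: xs[3] = 9+8 = 17 → [5, 5, 8, 17, 5, 6, 8, 6]
i=4: xs[4] = 5+17 = 22 → [5, 5, 8, 17, 22, 6, 8, 6]
i=5: xs[5] = 6+22 = 28 → [5, 5, 8, 17, 22, 28, 8, 6]
i=6: xs[6] = 8+28 = 36 → [5, 5, 8, 17, 22, 28, 36, 6]
i=7: xs[7] = 6+36 = 42 → [5, 5, 8, 17, 22, 28, 36, 42]

[5, 5, 8, 17, 22, 28, 36, 42]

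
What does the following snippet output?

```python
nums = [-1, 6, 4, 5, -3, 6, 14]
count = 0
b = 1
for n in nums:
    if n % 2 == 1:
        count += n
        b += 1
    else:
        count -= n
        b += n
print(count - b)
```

-63

n=-1: odd, count = 0+(-1) = -1; b=2
n=6: not odd, count = (-1)-6 = -7; b=8
n=4: not odd, count = (-7)-4 = -11; b=12
n=5: odd, count = (-11)+5 = -6; b=13
n=-3: odd, count = (-6)+(-3) = -9; b=14
n=6: not odd, count = (-9)-6 = -15; b=20
n=14: not odd, count = (-15)-14 = -29; b=34
count-b = (-29)-34 = -63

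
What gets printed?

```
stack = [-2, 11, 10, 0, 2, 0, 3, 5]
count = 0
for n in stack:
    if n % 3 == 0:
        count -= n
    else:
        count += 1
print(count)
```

n=-2: not %3==0, count = 0+1 = 1
n=11: not %3==0, count = 1+1 = 2
n=10: not %3==0, count = 2+1 = 3
n=0: %3==0, count = 3-0 = 3
n=2: not %3==0, count = 3+1 = 4
n=0: %3==0, count = 4-0 = 4
n=3: %3==0, count = 4-3 = 1
n=5: not %3==0, count = 1+1 = 2

2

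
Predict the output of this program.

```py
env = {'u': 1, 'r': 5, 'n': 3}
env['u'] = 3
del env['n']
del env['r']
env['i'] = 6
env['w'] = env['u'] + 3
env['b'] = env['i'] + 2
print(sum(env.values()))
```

23

env['u'] = 3 → {'u': 3, 'r': 5, 'n': 3}
del 'n' → {'u': 3, 'r': 5}
del 'r' → {'u': 3}
env['i'] = 6 → {'u': 3, 'i': 6}
env['w'] = env['u']+3 = 6 → {'u': 3, 'i': 6, 'w': 6}
env['b'] = env['i']+2 = 8 → {'u': 3, 'i': 6, 'w': 6, 'b': 8}
sum of values = 23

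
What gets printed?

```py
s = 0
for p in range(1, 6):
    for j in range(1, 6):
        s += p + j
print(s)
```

p=1,j=1: s = 0+2 = 2
p=1,j=2: s = 2+3 = 5
p=1,j=3: s = 5+4 = 9
p=1,j=4: s = 9+5 = 14
p=1,j=5: s = 14+6 = 20
p=2,j=1: s = 20+3 = 23
p=2,j=2: s = 23+4 = 27
p=2,j=3: s = 27+5 = 32
p=2,j=4: s = 32+6 = 38
p=2,j=5: s = 38+7 = 45
p=3,j=1: s = 45+4 = 49
p=3,j=2: s = 49+5 = 54
p=3,j=3: s = 54+6 = 60
p=3,j=4: s = 60+7 = 67
p=3,j=5: s = 67+8 = 75
p=4,j=1: s = 75+5 = 80
p=4,j=2: s = 80+6 = 86
p=4,j=3: s = 86+7 = 93
p=4,j=4: s = 93+8 = 101
p=4,j=5: s = 101+9 = 110
p=5,j=1: s = 110+6 = 116
p=5,j=2: s = 116+7 = 123
p=5,j=3: s = 123+8 = 131
p=5,j=4: s = 131+9 = 140
p=5,j=5: s = 140+10 = 150

150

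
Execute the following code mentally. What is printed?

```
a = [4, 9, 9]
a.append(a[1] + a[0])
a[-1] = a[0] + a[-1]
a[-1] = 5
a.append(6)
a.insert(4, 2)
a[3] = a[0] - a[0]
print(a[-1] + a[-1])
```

append a[1]+a[0] = 9+4 = 13 → [4, 9, 9, 13]
a[-1] = a[0]+a[-1] = 4+13 = 17 → [4, 9, 9, 17]
a[-1] = 5 → [4, 9, 9, 5]
append 6 → [4, 9, 9, 5, 6]
insert 2 at 4 → [4, 9, 9, 5, 2, 6]
a[3] = a[0]-a[0] = 4-4 = 0 → [4, 9, 9, 0, 2, 6]
a[-1]+a[-1] = 6+6 = 12

12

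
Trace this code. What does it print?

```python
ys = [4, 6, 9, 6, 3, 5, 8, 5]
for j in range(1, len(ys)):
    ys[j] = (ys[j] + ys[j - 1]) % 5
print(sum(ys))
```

16

j=1: ys[1] = (6+4)%5 = 0 → [4, 0, 9, 6, 3, 5, 8, 5]
j=2: ys[2] = (9+0)%5 = 4 → [4, 0, 4, 6, 3, 5, 8, 5]
j=3: ys[3] = (6+4)%5 = 0 → [4, 0, 4, 0, 3, 5, 8, 5]
j=4: ys[4] = (3+0)%5 = 3 → [4, 0, 4, 0, 3, 5, 8, 5]
j=5: ys[5] = (5+3)%5 = 3 → [4, 0, 4, 0, 3, 3, 8, 5]
j=6: ys[6] = (8+3)%5 = 1 → [4, 0, 4, 0, 3, 3, 1, 5]
j=7: ys[7] = (5+1)%5 = 1 → [4, 0, 4, 0, 3, 3, 1, 1]
sum = 16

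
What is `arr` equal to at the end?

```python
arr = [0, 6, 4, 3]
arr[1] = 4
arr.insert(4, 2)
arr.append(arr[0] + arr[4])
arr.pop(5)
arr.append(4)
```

[0, 4, 4, 3, 2, 4]

arr[1] = 4 → [0, 4, 4, 3]
insert 2 at 4 → [0, 4, 4, 3, 2]
append arr[0]+arr[4] = 0+2 = 2 → [0, 4, 4, 3, 2, 2]
pop(5) removes 2 → [0, 4, 4, 3, 2]
append 4 → [0, 4, 4, 3, 2, 4]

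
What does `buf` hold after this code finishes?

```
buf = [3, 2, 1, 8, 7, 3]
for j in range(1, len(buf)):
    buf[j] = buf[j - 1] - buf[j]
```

j=1: buf[1] = 3-2 = 1 → [3, 1, 1, 8, 7, 3]
j=2: buf[2] = 1-1 = 0 → [3, 1, 0, 8, 7, 3]
j=3: buf[3] = 0-8 = -8 → [3, 1, 0, -8, 7, 3]
j=4: buf[4] = (-8)-7 = -15 → [3, 1, 0, -8, -15, 3]
j=5: buf[5] = (-15)-3 = -18 → [3, 1, 0, -8, -15, -18]

[3, 1, 0, -8, -15, -18]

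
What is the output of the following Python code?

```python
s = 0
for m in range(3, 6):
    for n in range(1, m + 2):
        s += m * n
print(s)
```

195

m=3,n=1: s = 0+3 = 3
m=3,n=2: s = 3+6 = 9
m=3,n=3: s = 9+9 = 18
m=3,n=4: s = 18+12 = 30
m=4,n=1: s = 30+4 = 34
m=4,n=2: s = 34+8 = 42
m=4,n=3: s = 42+12 = 54
m=4,n=4: s = 54+16 = 70
m=4,n=5: s = 70+20 = 90
m=5,n=1: s = 90+5 = 95
m=5,n=2: s = 95+10 = 105
m=5,n=3: s = 105+15 = 120
m=5,n=4: s = 120+20 = 140
m=5,n=5: s = 140+25 = 165
m=5,n=6: s = 165+30 = 195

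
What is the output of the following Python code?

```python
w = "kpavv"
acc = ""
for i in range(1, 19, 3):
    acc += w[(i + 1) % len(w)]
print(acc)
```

akvpva

i=1: add w[2]='a' → 'a'
i=4: add w[0]='k' → 'ak'
i=7: add w[3]='v' → 'akv'
i=10: add w[1]='p' → 'akvp'
i=13: add w[4]='v' → 'akvpv'
i=16: add w[2]='a' → 'akvpva'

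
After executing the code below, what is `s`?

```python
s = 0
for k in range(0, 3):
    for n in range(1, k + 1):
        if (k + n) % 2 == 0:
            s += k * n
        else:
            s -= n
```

4

k=1,n=1: even sum, s = 0+1 = 1
k=2,n=1: odd sum, s = 1-1 = 0
k=2,n=2: even sum, s = 0+4 = 4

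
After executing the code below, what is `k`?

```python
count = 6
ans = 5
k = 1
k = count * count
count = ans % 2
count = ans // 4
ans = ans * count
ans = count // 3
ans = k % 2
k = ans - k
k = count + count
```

2

k = 6*6 = 36
count = 5%2 = 1
count = 5//4 = 1
ans = 5*1 = 5
ans = 1//3 = 0
ans = 36%2 = 0
k = 0-36 = -36
k = 1+1 = 2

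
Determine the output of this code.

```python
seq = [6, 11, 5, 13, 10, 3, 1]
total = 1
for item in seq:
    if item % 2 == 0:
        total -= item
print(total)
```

-15

item=6: even, total = 1-6 = -5
item=11: not even
item=5: not even
item=13: not even
item=10: even, total = (-5)-10 = -15
item=3: not even
item=1: not even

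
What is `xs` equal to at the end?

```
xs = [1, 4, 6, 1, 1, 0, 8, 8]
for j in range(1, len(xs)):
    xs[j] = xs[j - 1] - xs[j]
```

j=1: xs[1] = 1-4 = -3 → [1, -3, 6, 1, 1, 0, 8, 8]
j=2: xs[2] = (-3)-6 = -9 → [1, -3, -9, 1, 1, 0, 8, 8]
j=3: xs[3] = (-9)-1 = -10 → [1, -3, -9, -10, 1, 0, 8, 8]
j=4: xs[4] = (-10)-1 = -11 → [1, -3, -9, -10, -11, 0, 8, 8]
j=5: xs[5] = (-11)-0 = -11 → [1, -3, -9, -10, -11, -11, 8, 8]
j=6: xs[6] = (-11)-8 = -19 → [1, -3, -9, -10, -11, -11, -19, 8]
j=7: xs[7] = (-19)-8 = -27 → [1, -3, -9, -10, -11, -11, -19, -27]

[1, -3, -9, -10, -11, -11, -19, -27]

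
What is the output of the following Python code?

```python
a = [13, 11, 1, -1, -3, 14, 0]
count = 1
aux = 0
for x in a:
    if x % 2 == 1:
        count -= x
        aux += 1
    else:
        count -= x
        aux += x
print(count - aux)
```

x=13: odd, count = 1-13 = -12; aux=1
x=11: odd, count = (-12)-11 = -23; aux=2
x=1: odd, count = (-23)-1 = -24; aux=3
x=-1: odd, count = (-24)-(-1) = -23; aux=4
x=-3: odd, count = (-23)-(-3) = -20; aux=5
x=14: not odd, count = (-20)-14 = -34; aux=19
x=0: not odd, count = (-34)-0 = -34; aux=19
count-aux = (-34)-19 = -53

-53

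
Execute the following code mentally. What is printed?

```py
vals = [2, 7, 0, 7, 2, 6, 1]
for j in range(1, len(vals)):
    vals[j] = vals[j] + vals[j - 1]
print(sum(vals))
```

j=1: vals[1] = 7+2 = 9 → [2, 9, 0, 7, 2, 6, 1]
j=2: vals[2] = 0+9 = 9 → [2, 9, 9, 7, 2, 6, 1]
j=3: vals[3] = 7+9 = 16 → [2, 9, 9, 16, 2, 6, 1]
j=4: vals[4] = 2+16 = 18 → [2, 9, 9, 16, 18, 6, 1]
j=5: vals[5] = 6+18 = 24 → [2, 9, 9, 16, 18, 24, 1]
j=6: vals[6] = 1+24 = 25 → [2, 9, 9, 16, 18, 24, 25]
sum = 103

103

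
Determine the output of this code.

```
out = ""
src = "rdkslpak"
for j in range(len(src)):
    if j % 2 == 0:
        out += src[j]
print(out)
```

j=0: add 'r' → 'r'
j=1: skip
j=2: add 'k' → 'rk'
j=3: skip
j=4: add 'l' → 'rkl'
j=5: skip
j=6: add 'a' → 'rkla'
j=7: skip

rkla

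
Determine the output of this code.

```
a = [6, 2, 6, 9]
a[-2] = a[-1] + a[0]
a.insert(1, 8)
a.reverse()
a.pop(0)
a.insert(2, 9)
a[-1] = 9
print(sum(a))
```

43

a[-2] = a[-1]+a[0] = 9+6 = 15 → [6, 2, 15, 9]
insert 8 at 1 → [6, 8, 2, 15, 9]
reverse → [9, 15, 2, 8, 6]
pop(0) removes 9 → [15, 2, 8, 6]
insert 9 at 2 → [15, 2, 9, 8, 6]
a[-1] = 9 → [15, 2, 9, 8, 9]
sum = 43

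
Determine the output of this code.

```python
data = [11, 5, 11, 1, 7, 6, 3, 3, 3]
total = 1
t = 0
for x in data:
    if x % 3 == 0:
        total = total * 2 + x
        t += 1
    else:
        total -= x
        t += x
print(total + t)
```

x=11: not %3==0, total = 1-11 = -10; t=11
x=5: not %3==0, total = (-10)-5 = -15; t=16
x=11: not %3==0, total = (-15)-11 = -26; t=27
x=1: not %3==0, total = (-26)-1 = -27; t=28
x=7: not %3==0, total = (-27)-7 = -34; t=35
x=6: %3==0, total = (-34)*2+6 = -62; t=36
x=3: %3==0, total = (-62)*2+3 = -121; t=37
x=3: %3==0, total = (-121)*2+3 = -239; t=38
x=3: %3==0, total = (-239)*2+3 = -475; t=39
total+t = (-475)+39 = -436

-436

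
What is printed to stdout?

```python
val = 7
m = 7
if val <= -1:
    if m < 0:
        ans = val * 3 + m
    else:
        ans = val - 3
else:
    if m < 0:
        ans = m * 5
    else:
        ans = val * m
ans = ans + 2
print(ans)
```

val=7, m=7
val <= -1 is False; m < 0 is False
→ ans = val * m = 49
ans = 49+2 = 51

51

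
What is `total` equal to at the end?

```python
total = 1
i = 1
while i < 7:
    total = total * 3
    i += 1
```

729

i=1: total = 1*3 = 3
i=2: total = 3*3 = 9
i=3: total = 9*3 = 27
i=4: total = 27*3 = 81
i=5: total = 81*3 = 243
i=6: total = 243*3 = 729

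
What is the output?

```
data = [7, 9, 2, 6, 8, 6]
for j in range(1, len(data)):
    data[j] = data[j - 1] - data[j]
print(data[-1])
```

-24

j=1: data[1] = 7-9 = -2 → [7, -2, 2, 6, 8, 6]
j=2: data[2] = (-2)-2 = -4 → [7, -2, -4, 6, 8, 6]
j=3: data[3] = (-4)-6 = -10 → [7, -2, -4, -10, 8, 6]
j=4: data[4] = (-10)-8 = -18 → [7, -2, -4, -10, -18, 6]
j=5: data[5] = (-18)-6 = -24 → [7, -2, -4, -10, -18, -24]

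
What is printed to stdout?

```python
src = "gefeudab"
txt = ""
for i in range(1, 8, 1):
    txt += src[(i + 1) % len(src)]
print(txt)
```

i=1: add src[2]='f' → 'f'
i=2: add src[3]='e' → 'fe'
i=3: add src[4]='u' → 'feu'
i=4: add src[5]='d' → 'feud'
i=5: add src[6]='a' → 'feuda'
i=6: add src[7]='b' → 'feudab'
i=7: add src[0]='g' → 'feudabg'

feudabg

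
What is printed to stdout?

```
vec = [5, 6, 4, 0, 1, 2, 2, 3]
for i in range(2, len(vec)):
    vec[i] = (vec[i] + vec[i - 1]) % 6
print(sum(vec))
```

i=2: vec[2] = (4+6)%6 = 4 → [5, 6, 4, 0, 1, 2, 2, 3]
i=3: vec[3] = (0+4)%6 = 4 → [5, 6, 4, 4, 1, 2, 2, 3]
i=4: vec[4] = (1+4)%6 = 5 → [5, 6, 4, 4, 5, 2, 2, 3]
i=5: vec[5] = (2+5)%6 = 1 → [5, 6, 4, 4, 5, 1, 2, 3]
i=6: vec[6] = (2+1)%6 = 3 → [5, 6, 4, 4, 5, 1, 3, 3]
i=7: vec[7] = (3+3)%6 = 0 → [5, 6, 4, 4, 5, 1, 3, 0]
sum = 28

28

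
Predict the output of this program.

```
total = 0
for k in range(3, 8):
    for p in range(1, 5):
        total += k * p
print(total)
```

250

k=3,p=1: total = 0+3 = 3
k=3,p=2: total = 3+6 = 9
k=3,p=3: total = 9+9 = 18
k=3,p=4: total = 18+12 = 30
k=4,p=1: total = 30+4 = 34
k=4,p=2: total = 34+8 = 42
k=4,p=3: total = 42+12 = 54
k=4,p=4: total = 54+16 = 70
k=5,p=1: total = 70+5 = 75
k=5,p=2: total = 75+10 = 85
k=5,p=3: total = 85+15 = 100
k=5,p=4: total = 100+20 = 120
k=6,p=1: total = 120+6 = 126
k=6,p=2: total = 126+12 = 138
k=6,p=3: total = 138+18 = 156
k=6,p=4: total = 156+24 = 180
k=7,p=1: total = 180+7 = 187
k=7,p=2: total = 187+14 = 201
k=7,p=3: total = 201+21 = 222
k=7,p=4: total = 222+28 = 250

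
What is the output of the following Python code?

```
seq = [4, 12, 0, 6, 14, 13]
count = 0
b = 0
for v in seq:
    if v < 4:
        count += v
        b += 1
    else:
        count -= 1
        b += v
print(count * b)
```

-250

v=4: not <4, count = 0-1 = -1; b=4
v=12: not <4, count = (-1)-1 = -2; b=16
v=0: <4, count = (-2)+0 = -2; b=17
v=6: not <4, count = (-2)-1 = -3; b=23
v=14: not <4, count = (-3)-1 = -4; b=37
v=13: not <4, count = (-4)-1 = -5; b=50
count*b = (-5)*50 = -250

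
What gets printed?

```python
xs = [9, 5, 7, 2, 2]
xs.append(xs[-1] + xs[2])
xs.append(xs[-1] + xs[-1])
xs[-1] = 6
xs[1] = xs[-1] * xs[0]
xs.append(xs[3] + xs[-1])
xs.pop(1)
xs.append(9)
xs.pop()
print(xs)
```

append xs[-1]+xs[2] = 2+7 = 9 → [9, 5, 7, 2, 2, 9]
append xs[-1]+xs[-1] = 9+9 = 18 → [9, 5, 7, 2, 2, 9, 18]
xs[-1] = 6 → [9, 5, 7, 2, 2, 9, 6]
xs[1] = xs[-1]*xs[0] = 6*9 = 54 → [9, 54, 7, 2, 2, 9, 6]
append xs[3]+xs[-1] = 2+6 = 8 → [9, 54, 7, 2, 2, 9, 6, 8]
pop(1) removes 54 → [9, 7, 2, 2, 9, 6, 8]
append 9 → [9, 7, 2, 2, 9, 6, 8, 9]
pop() removes 9 → [9, 7, 2, 2, 9, 6, 8]

[9, 7, 2, 2, 9, 6, 8]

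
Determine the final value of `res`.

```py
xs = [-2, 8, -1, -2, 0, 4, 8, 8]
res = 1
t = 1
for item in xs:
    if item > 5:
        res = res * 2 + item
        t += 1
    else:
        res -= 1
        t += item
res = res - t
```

item=-2: not >5, res = 1-1 = 0; t=-1
item=8: >5, res = 0*2+8 = 8; t=0
item=-1: not >5, res = 8-1 = 7; t=-1
item=-2: not >5, res = 7-1 = 6; t=-3
item=0: not >5, res = 6-1 = 5; t=-3
item=4: not >5, res = 5-1 = 4; t=1
item=8: >5, res = 4*2+8 = 16; t=2
item=8: >5, res = 16*2+8 = 40; t=3
res-t = 40-3 = 37

37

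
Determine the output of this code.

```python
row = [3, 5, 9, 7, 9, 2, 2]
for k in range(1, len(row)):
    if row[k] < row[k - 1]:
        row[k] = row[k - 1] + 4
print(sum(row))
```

93

k=1: 5>=3, unchanged → [3, 5, 9, 7, 9, 2, 2]
k=2: 9>=5, unchanged → [3, 5, 9, 7, 9, 2, 2]
k=3: 7<9, row[3] = 9+4 = 13 → [3, 5, 9, 13, 9, 2, 2]
k=4: 9<13, row[4] = 13+4 = 17 → [3, 5, 9, 13, 17, 2, 2]
k=5: 2<17, row[5] = 17+4 = 21 → [3, 5, 9, 13, 17, 21, 2]
k=6: 2<21, row[6] = 21+4 = 25 → [3, 5, 9, 13, 17, 21, 25]
sum = 93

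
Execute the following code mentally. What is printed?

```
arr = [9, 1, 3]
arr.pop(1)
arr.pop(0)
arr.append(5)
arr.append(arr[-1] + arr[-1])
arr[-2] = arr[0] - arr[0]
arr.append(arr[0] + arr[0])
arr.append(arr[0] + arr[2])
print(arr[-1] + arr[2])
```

pop(1) removes 1 → [9, 3]
pop(0) removes 9 → [3]
append 5 → [3, 5]
append arr[-1]+arr[-1] = 5+5 = 10 → [3, 5, 10]
arr[-2] = arr[0]-arr[0] = 3-3 = 0 → [3, 0, 10]
append arr[0]+arr[0] = 3+3 = 6 → [3, 0, 10, 6]
append arr[0]+arr[2] = 3+10 = 13 → [3, 0, 10, 6, 13]
arr[-1]+arr[2] = 13+10 = 23

23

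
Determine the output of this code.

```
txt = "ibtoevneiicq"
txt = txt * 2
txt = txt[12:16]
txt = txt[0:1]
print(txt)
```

i

repeat ×2 → 'ibtoevneiicqibtoevneiicq'
slice [12:16] → 'ibto'
slice [0:1] → 'i'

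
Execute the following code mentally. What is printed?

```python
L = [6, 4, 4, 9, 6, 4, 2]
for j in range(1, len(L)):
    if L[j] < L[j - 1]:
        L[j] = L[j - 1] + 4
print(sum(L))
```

126

j=1: 4<6, L[1] = 6+4 = 10 → [6, 10, 4, 9, 6, 4, 2]
j=2: 4<10, L[2] = 10+4 = 14 → [6, 10, 14, 9, 6, 4, 2]
j=3: 9<14, L[3] = 14+4 = 18 → [6, 10, 14, 18, 6, 4, 2]
j=4: 6<18, L[4] = 18+4 = 22 → [6, 10, 14, 18, 22, 4, 2]
j=5: 4<22, L[5] = 22+4 = 26 → [6, 10, 14, 18, 22, 26, 2]
j=6: 2<26, L[6] = 26+4 = 30 → [6, 10, 14, 18, 22, 26, 30]
sum = 126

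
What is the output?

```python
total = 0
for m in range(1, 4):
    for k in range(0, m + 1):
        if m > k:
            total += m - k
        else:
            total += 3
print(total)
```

19

m=1,k=0: 1>0, total = 0+1 = 1
m=1,k=1: not 1>1, total = 1+3 = 4
m=2,k=0: 2>0, total = 4+2 = 6
m=2,k=1: 2>1, total = 6+1 = 7
m=2,k=2: not 2>2, total = 7+3 = 10
m=3,k=0: 3>0, total = 10+3 = 13
m=3,k=1: 3>1, total = 13+2 = 15
m=3,k=2: 3>2, total = 15+1 = 16
m=3,k=3: not 3>3, total = 16+3 = 19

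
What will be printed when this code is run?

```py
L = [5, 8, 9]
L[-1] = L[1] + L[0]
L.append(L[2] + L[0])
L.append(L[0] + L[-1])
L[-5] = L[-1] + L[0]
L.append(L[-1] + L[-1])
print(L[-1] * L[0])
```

1288

L[-1] = L[1]+L[0] = 8+5 = 13 → [5, 8, 13]
append L[2]+L[0] = 13+5 = 18 → [5, 8, 13, 18]
append L[0]+L[-1] = 5+18 = 23 → [5, 8, 13, 18, 23]
L[-5] = L[-1]+L[0] = 23+5 = 28 → [28, 8, 13, 18, 23]
append L[-1]+L[-1] = 23+23 = 46 → [28, 8, 13, 18, 23, 46]
L[-1]*L[0] = 46*28 = 1288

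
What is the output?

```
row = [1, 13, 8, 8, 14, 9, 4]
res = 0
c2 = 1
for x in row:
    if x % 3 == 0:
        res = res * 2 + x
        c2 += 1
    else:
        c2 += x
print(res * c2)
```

450

x=1: not %3==0; c2=2
x=13: not %3==0; c2=15
x=8: not %3==0; c2=23
x=8: not %3==0; c2=31
x=14: not %3==0; c2=45
x=9: %3==0, res = 0*2+9 = 9; c2=46
x=4: not %3==0; c2=50
res*c2 = 9*50 = 450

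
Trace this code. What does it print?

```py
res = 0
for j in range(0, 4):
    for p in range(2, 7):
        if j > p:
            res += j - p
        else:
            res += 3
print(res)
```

58

j=0,p=2: not 0>2, res = 0+3 = 3
j=0,p=3: not 0>3, res = 3+3 = 6
j=0,p=4: not 0>4, res = 6+3 = 9
j=0,p=5: not 0>5, res = 9+3 = 12
j=0,p=6: not 0>6, res = 12+3 = 15
j=1,p=2: not 1>2, res = 15+3 = 18
j=1,p=3: not 1>3, res = 18+3 = 21
j=1,p=4: not 1>4, res = 21+3 = 24
j=1,p=5: not 1>5, res = 24+3 = 27
j=1,p=6: not 1>6, res = 27+3 = 30
j=2,p=2: not 2>2, res = 30+3 = 33
j=2,p=3: not 2>3, res = 33+3 = 36
j=2,p=4: not 2>4, res = 36+3 = 39
j=2,p=5: not 2>5, res = 39+3 = 42
j=2,p=6: not 2>6, res = 42+3 = 45
j=3,p=2: 3>2, res = 45+1 = 46
j=3,p=3: not 3>3, res = 46+3 = 49
j=3,p=4: not 3>4, res = 49+3 = 52
j=3,p=5: not 3>5, res = 52+3 = 55
j=3,p=6: not 3>6, res = 55+3 = 58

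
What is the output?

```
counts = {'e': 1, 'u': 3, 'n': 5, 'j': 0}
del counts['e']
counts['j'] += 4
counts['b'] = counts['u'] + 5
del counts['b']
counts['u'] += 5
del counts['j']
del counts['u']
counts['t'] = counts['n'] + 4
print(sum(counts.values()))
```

del 'e' → {'u': 3, 'n': 5, 'j': 0}
counts['j'] = 0+4 = 4 → {'u': 3, 'n': 5, 'j': 4}
counts['b'] = counts['u']+5 = 8 → {'u': 3, 'n': 5, 'j': 4, 'b': 8}
del 'b' → {'u': 3, 'n': 5, 'j': 4}
counts['u'] = 3+5 = 8 → {'u': 8, 'n': 5, 'j': 4}
del 'j' → {'u': 8, 'n': 5}
del 'u' → {'n': 5}
counts['t'] = counts['n']+4 = 9 → {'n': 5, 't': 9}
sum of values = 14

14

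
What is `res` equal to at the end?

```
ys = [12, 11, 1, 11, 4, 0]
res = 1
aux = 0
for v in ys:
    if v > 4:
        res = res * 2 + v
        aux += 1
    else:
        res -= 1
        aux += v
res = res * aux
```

680

v=12: >4, res = 1*2+12 = 14; aux=1
v=11: >4, res = 14*2+11 = 39; aux=2
v=1: not >4, res = 39-1 = 38; aux=3
v=11: >4, res = 38*2+11 = 87; aux=4
v=4: not >4, res = 87-1 = 86; aux=8
v=0: not >4, res = 86-1 = 85; aux=8
res*aux = 85*8 = 680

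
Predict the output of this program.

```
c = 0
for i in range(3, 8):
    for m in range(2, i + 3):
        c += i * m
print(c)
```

775

i=3,m=2: c = 0+6 = 6
i=3,m=3: c = 6+9 = 15
i=3,m=4: c = 15+12 = 27
i=3,m=5: c = 27+15 = 42
i=4,m=2: c = 42+8 = 50
i=4,m=3: c = 50+12 = 62
i=4,m=4: c = 62+16 = 78
i=4,m=5: c = 78+20 = 98
i=4,m=6: c = 98+24 = 122
i=5,m=2: c = 122+10 = 132
i=5,m=3: c = 132+15 = 147
i=5,m=4: c = 147+20 = 167
i=5,m=5: c = 167+25 = 192
i=5,m=6: c = 192+30 = 222
i=5,m=7: c = 222+35 = 257
i=6,m=2: c = 257+12 = 269
i=6,m=3: c = 269+18 = 287
i=6,m=4: c = 287+24 = 311
i=6,m=5: c = 311+30 = 341
i=6,m=6: c = 341+36 = 377
i=6,m=7: c = 377+42 = 419
i=6,m=8: c = 419+48 = 467
i=7,m=2: c = 467+14 = 481
i=7,m=3: c = 481+21 = 502
i=7,m=4: c = 502+28 = 530
i=7,m=5: c = 530+35 = 565
i=7,m=6: c = 565+42 = 607
i=7,m=7: c = 607+49 = 656
i=7,m=8: c = 656+56 = 712
i=7,m=9: c = 712+63 = 775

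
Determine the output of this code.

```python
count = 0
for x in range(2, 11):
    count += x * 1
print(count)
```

x=2: count = 0+2*1 = 2
x=3: count = 2+3*1 = 5
x=4: count = 5+4*1 = 9
x=5: count = 9+5*1 = 14
x=6: count = 14+6*1 = 20
x=7: count = 20+7*1 = 27
x=8: count = 27+8*1 = 35
x=9: count = 35+9*1 = 44
x=10: count = 44+10*1 = 54

54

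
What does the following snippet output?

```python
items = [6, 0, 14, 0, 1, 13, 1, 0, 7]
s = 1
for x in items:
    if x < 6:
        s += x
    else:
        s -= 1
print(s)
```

x=6: not <6, s = 1-1 = 0
x=0: <6, s = 0+0 = 0
x=14: not <6, s = 0-1 = -1
x=0: <6, s = (-1)+0 = -1
x=1: <6, s = (-1)+1 = 0
x=13: not <6, s = 0-1 = -1
x=1: <6, s = (-1)+1 = 0
x=0: <6, s = 0+0 = 0
x=7: not <6, s = 0-1 = -1

-1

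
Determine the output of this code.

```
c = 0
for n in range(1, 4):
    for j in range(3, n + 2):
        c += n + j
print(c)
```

18

n=2,j=3: c = 0+5 = 5
n=3,j=3: c = 5+6 = 11
n=3,j=4: c = 11+7 = 18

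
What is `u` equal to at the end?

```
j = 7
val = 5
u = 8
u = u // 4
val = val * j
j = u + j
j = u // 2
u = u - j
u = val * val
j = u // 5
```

1225

u = 8//4 = 2
val = 5*7 = 35
j = 2+7 = 9
j = 2//2 = 1
u = 2-1 = 1
u = 35*35 = 1225
j = 1225//5 = 245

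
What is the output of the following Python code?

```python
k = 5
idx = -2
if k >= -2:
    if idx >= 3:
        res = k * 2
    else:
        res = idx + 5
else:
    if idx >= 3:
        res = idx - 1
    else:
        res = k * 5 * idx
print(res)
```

3

k=5, idx=-2
k >= -2 is True; idx >= 3 is False
→ res = idx + 5 = 3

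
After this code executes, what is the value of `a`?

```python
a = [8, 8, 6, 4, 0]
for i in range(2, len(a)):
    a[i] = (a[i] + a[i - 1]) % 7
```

[8, 8, 0, 4, 4]

i=2: a[2] = (6+8)%7 = 0 → [8, 8, 0, 4, 0]
i=3: a[3] = (4+0)%7 = 4 → [8, 8, 0, 4, 0]
i=4: a[4] = (0+4)%7 = 4 → [8, 8, 0, 4, 4]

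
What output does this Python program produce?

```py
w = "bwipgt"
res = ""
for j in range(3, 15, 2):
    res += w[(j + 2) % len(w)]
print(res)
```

twptwp

j=3: add w[5]='t' → 't'
j=5: add w[1]='w' → 'tw'
j=7: add w[3]='p' → 'twp'
j=9: add w[5]='t' → 'twpt'
j=11: add w[1]='w' → 'twptw'
j=13: add w[3]='p' → 'twptwp'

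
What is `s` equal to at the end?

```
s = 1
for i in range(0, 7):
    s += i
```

22

i=0: s = 1+0 = 1
i=1: s = 1+1 = 2
i=2: s = 2+2 = 4
i=3: s = 4+3 = 7
i=4: s = 7+4 = 11
i=5: s = 11+5 = 16
i=6: s = 16+6 = 22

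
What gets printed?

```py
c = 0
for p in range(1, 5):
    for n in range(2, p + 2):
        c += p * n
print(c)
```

p=1,n=2: c = 0+2 = 2
p=2,n=2: c = 2+4 = 6
p=2,n=3: c = 6+6 = 12
p=3,n=2: c = 12+6 = 18
p=3,n=3: c = 18+9 = 27
p=3,n=4: c = 27+12 = 39
p=4,n=2: c = 39+8 = 47
p=4,n=3: c = 47+12 = 59
p=4,n=4: c = 59+16 = 75
p=4,n=5: c = 75+20 = 95

95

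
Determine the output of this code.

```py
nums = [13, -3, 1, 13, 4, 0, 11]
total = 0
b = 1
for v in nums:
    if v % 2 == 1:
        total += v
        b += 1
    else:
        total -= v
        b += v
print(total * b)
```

v=13: odd, total = 0+13 = 13; b=2
v=-3: odd, total = 13+(-3) = 10; b=3
v=1: odd, total = 10+1 = 11; b=4
v=13: odd, total = 11+13 = 24; b=5
v=4: not odd, total = 24-4 = 20; b=9
v=0: not odd, total = 20-0 = 20; b=9
v=11: odd, total = 20+11 = 31; b=10
total*b = 31*10 = 310

310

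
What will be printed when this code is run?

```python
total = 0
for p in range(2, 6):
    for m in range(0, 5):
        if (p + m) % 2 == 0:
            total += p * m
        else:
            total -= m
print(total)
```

p=2,m=0: even sum, total = 0+0 = 0
p=2,m=1: odd sum, total = 0-1 = -1
p=2,m=2: even sum, total = (-1)+4 = 3
p=2,m=3: odd sum, total = 3-3 = 0
p=2,m=4: even sum, total = 0+8 = 8
p=3,m=0: odd sum, total = 8-0 = 8
p=3,m=1: even sum, total = 8+3 = 11
p=3,m=2: odd sum, total = 11-2 = 9
p=3,m=3: even sum, total = 9+9 = 18
p=3,m=4: odd sum, total = 18-4 = 14
p=4,m=0: even sum, total = 14+0 = 14
p=4,m=1: odd sum, total = 14-1 = 13
p=4,m=2: even sum, total = 13+8 = 21
p=4,m=3: odd sum, total = 21-3 = 18
p=4,m=4: even sum, total = 18+16 = 34
p=5,m=0: odd sum, total = 34-0 = 34
p=5,m=1: even sum, total = 34+5 = 39
p=5,m=2: odd sum, total = 39-2 = 37
p=5,m=3: even sum, total = 37+15 = 52
p=5,m=4: odd sum, total = 52-4 = 48

48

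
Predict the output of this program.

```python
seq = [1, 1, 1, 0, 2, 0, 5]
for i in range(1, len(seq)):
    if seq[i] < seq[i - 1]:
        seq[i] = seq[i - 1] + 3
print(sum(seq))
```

i=1: 1>=1, unchanged → [1, 1, 1, 0, 2, 0, 5]
i=2: 1>=1, unchanged → [1, 1, 1, 0, 2, 0, 5]
i=3: 0<1, seq[3] = 1+3 = 4 → [1, 1, 1, 4, 2, 0, 5]
i=4: 2<4, seq[4] = 4+3 = 7 → [1, 1, 1, 4, 7, 0, 5]
i=5: 0<7, seq[5] = 7+3 = 10 → [1, 1, 1, 4, 7, 10, 5]
i=6: 5<10, seq[6] = 10+3 = 13 → [1, 1, 1, 4, 7, 10, 13]
sum = 37

37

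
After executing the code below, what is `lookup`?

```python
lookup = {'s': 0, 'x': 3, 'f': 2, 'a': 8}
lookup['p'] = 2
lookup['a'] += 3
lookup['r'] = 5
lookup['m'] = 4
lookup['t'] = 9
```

{'s': 0, 'x': 3, 'f': 2, 'a': 11, 'p': 2, 'r': 5, 'm': 4, 't': 9}

lookup['p'] = 2 → {'s': 0, 'x': 3, 'f': 2, 'a': 8, 'p': 2}
lookup['a'] = 8+3 = 11 → {'s': 0, 'x': 3, 'f': 2, 'a': 11, 'p': 2}
lookup['r'] = 5 → {'s': 0, 'x': 3, 'f': 2, 'a': 11, 'p': 2, 'r': 5}
lookup['m'] = 4 → {'s': 0, 'x': 3, 'f': 2, 'a': 11, 'p': 2, 'r': 5, 'm': 4}
lookup['t'] = 9 → {'s': 0, 'x': 3, 'f': 2, 'a': 11, 'p': 2, 'r': 5, 'm': 4, 't': 9}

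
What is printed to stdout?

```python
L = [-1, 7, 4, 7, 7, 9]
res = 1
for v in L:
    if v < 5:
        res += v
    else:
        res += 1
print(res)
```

v=-1: <5, res = 1+(-1) = 0
v=7: not <5, res = 0+1 = 1
v=4: <5, res = 1+4 = 5
v=7: not <5, res = 5+1 = 6
v=7: not <5, res = 6+1 = 7
v=9: not <5, res = 7+1 = 8

8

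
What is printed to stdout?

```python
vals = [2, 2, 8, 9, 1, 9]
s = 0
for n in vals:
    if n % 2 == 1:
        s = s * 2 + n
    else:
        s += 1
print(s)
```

n=2: not odd, s = 0+1 = 1
n=2: not odd, s = 1+1 = 2
n=8: not odd, s = 2+1 = 3
n=9: odd, s = 3*2+9 = 15
n=1: odd, s = 15*2+1 = 31
n=9: odd, s = 31*2+9 = 71

71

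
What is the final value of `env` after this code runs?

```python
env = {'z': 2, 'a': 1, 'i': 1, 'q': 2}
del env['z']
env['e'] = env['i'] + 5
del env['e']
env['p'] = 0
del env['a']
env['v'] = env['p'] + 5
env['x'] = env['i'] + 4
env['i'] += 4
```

{'i': 5, 'q': 2, 'p': 0, 'v': 5, 'x': 5}

del 'z' → {'a': 1, 'i': 1, 'q': 2}
env['e'] = env['i']+5 = 6 → {'a': 1, 'i': 1, 'q': 2, 'e': 6}
del 'e' → {'a': 1, 'i': 1, 'q': 2}
env['p'] = 0 → {'a': 1, 'i': 1, 'q': 2, 'p': 0}
del 'a' → {'i': 1, 'q': 2, 'p': 0}
env['v'] = env['p']+5 = 5 → {'i': 1, 'q': 2, 'p': 0, 'v': 5}
env['x'] = env['i']+4 = 5 → {'i': 1, 'q': 2, 'p': 0, 'v': 5, 'x': 5}
env['i'] = 1+4 = 5 → {'i': 5, 'q': 2, 'p': 0, 'v': 5, 'x': 5}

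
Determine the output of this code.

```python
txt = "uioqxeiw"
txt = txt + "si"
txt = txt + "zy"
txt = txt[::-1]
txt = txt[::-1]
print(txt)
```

uioqxeiwsizy

+ 'si' → 'uioqxeiwsi'
+ 'zy' → 'uioqxeiwsizy'
reverse → 'yziswiexqoiu'
reverse → 'uioqxeiwsizy'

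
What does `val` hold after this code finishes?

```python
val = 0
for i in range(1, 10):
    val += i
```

45

i=1: val = 0+1 = 1
i=2: val = 1+2 = 3
i=3: val = 3+3 = 6
i=4: val = 6+4 = 10
i=5: val = 10+5 = 15
i=6: val = 15+6 = 21
i=7: val = 21+7 = 28
i=8: val = 28+8 = 36
i=9: val = 36+9 = 45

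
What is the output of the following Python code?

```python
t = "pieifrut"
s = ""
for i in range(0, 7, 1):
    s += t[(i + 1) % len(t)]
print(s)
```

ieifrut

i=0: add t[1]='i' → 'i'
i=1: add t[2]='e' → 'ie'
i=2: add t[3]='i' → 'iei'
i=3: add t[4]='f' → 'ieif'
i=4: add t[5]='r' → 'ieifr'
i=5: add t[6]='u' → 'ieifru'
i=6: add t[7]='t' → 'ieifrut'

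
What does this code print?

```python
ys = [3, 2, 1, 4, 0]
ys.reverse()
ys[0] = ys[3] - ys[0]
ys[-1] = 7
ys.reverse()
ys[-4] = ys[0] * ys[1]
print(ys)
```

[7, 14, 1, 4, 2]

reverse → [0, 4, 1, 2, 3]
ys[0] = ys[3]-ys[0] = 2-0 = 2 → [2, 4, 1, 2, 3]
ys[-1] = 7 → [2, 4, 1, 2, 7]
reverse → [7, 2, 1, 4, 2]
ys[-4] = ys[0]*ys[1] = 7*2 = 14 → [7, 14, 1, 4, 2]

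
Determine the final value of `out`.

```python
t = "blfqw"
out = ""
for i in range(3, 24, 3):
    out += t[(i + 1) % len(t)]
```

'wfbqlwf'

i=3: add t[4]='w' → 'w'
i=6: add t[2]='f' → 'wf'
i=9: add t[0]='b' → 'wfb'
i=12: add t[3]='q' → 'wfbq'
i=15: add t[1]='l' → 'wfbql'
i=18: add t[4]='w' → 'wfbqlw'
i=21: add t[2]='f' → 'wfbqlwf'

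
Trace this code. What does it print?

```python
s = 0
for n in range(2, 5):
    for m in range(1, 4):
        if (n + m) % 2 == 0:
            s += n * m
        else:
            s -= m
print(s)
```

n=2,m=1: odd sum, s = 0-1 = -1
n=2,m=2: even sum, s = (-1)+4 = 3
n=2,m=3: odd sum, s = 3-3 = 0
n=3,m=1: even sum, s = 0+3 = 3
n=3,m=2: odd sum, s = 3-2 = 1
n=3,m=3: even sum, s = 1+9 = 10
n=4,m=1: odd sum, s = 10-1 = 9
n=4,m=2: even sum, s = 9+8 = 17
n=4,m=3: odd sum, s = 17-3 = 14

14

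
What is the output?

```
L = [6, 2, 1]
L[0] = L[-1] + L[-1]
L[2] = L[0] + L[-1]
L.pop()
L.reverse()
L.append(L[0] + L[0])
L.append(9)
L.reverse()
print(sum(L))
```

L[0] = L[-1]+L[-1] = 1+1 = 2 → [2, 2, 1]
L[2] = L[0]+L[-1] = 2+1 = 3 → [2, 2, 3]
pop() removes 3 → [2, 2]
reverse → [2, 2]
append L[0]+L[0] = 2+2 = 4 → [2, 2, 4]
append 9 → [2, 2, 4, 9]
reverse → [9, 4, 2, 2]
sum = 17

17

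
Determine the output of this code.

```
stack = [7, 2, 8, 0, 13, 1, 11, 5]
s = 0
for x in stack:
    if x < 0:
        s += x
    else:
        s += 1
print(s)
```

8

x=7: not <0, s = 0+1 = 1
x=2: not <0, s = 1+1 = 2
x=8: not <0, s = 2+1 = 3
x=0: not <0, s = 3+1 = 4
x=13: not <0, s = 4+1 = 5
x=1: not <0, s = 5+1 = 6
x=11: not <0, s = 6+1 = 7
x=5: not <0, s = 7+1 = 8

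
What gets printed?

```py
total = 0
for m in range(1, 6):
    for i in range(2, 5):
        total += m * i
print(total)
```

m=1,i=2: total = 0+2 = 2
m=1,i=3: total = 2+3 = 5
m=1,i=4: total = 5+4 = 9
m=2,i=2: total = 9+4 = 13
m=2,i=3: total = 13+6 = 19
m=2,i=4: total = 19+8 = 27
m=3,i=2: total = 27+6 = 33
m=3,i=3: total = 33+9 = 42
m=3,i=4: total = 42+12 = 54
m=4,i=2: total = 54+8 = 62
m=4,i=3: total = 62+12 = 74
m=4,i=4: total = 74+16 = 90
m=5,i=2: total = 90+10 = 100
m=5,i=3: total = 100+15 = 115
m=5,i=4: total = 115+20 = 135

135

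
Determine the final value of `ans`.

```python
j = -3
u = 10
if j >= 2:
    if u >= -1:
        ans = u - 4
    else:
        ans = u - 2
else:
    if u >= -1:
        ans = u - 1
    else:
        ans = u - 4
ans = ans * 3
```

27

j=-3, u=10
j >= 2 is False; u >= -1 is True
→ ans = u - 1 = 9
ans = 9*3 = 27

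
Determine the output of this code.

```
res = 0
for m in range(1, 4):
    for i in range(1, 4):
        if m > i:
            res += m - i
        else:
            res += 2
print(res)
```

m=1,i=1: not 1>1, res = 0+2 = 2
m=1,i=2: not 1>2, res = 2+2 = 4
m=1,i=3: not 1>3, res = 4+2 = 6
m=2,i=1: 2>1, res = 6+1 = 7
m=2,i=2: not 2>2, res = 7+2 = 9
m=2,i=3: not 2>3, res = 9+2 = 11
m=3,i=1: 3>1, res = 11+2 = 13
m=3,i=2: 3>2, res = 13+1 = 14
m=3,i=3: not 3>3, res = 14+2 = 16

16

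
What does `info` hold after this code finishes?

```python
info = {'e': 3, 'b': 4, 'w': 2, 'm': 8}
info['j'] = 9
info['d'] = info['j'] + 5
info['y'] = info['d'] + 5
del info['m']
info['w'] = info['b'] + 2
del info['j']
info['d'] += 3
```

{'e': 3, 'b': 4, 'w': 6, 'd': 17, 'y': 19}

info['j'] = 9 → {'e': 3, 'b': 4, 'w': 2, 'm': 8, 'j': 9}
info['d'] = info['j']+5 = 14 → {'e': 3, 'b': 4, 'w': 2, 'm': 8, 'j': 9, 'd': 14}
info['y'] = info['d']+5 = 19 → {'e': 3, 'b': 4, 'w': 2, 'm': 8, 'j': 9, 'd': 14, 'y': 19}
del 'm' → {'e': 3, 'b': 4, 'w': 2, 'j': 9, 'd': 14, 'y': 19}
info['w'] = info['b']+2 = 6 → {'e': 3, 'b': 4, 'w': 6, 'j': 9, 'd': 14, 'y': 19}
del 'j' → {'e': 3, 'b': 4, 'w': 6, 'd': 14, 'y': 19}
info['d'] = 14+3 = 17 → {'e': 3, 'b': 4, 'w': 6, 'd': 17, 'y': 19}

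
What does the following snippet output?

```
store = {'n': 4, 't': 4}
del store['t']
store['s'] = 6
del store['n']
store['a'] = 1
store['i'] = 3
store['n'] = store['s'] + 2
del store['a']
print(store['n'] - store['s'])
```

del 't' → {'n': 4}
store['s'] = 6 → {'n': 4, 's': 6}
del 'n' → {'s': 6}
store['a'] = 1 → {'s': 6, 'a': 1}
store['i'] = 3 → {'s': 6, 'a': 1, 'i': 3}
store['n'] = store['s']+2 = 8 → {'s': 6, 'a': 1, 'i': 3, 'n': 8}
del 'a' → {'s': 6, 'i': 3, 'n': 8}
store['n']-store['s'] = 8-6 = 2

2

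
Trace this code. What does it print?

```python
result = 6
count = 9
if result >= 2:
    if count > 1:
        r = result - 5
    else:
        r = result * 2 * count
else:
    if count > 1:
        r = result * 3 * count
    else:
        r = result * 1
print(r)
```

result=6, count=9
result >= 2 is True; count > 1 is True
→ r = result - 5 = 1

1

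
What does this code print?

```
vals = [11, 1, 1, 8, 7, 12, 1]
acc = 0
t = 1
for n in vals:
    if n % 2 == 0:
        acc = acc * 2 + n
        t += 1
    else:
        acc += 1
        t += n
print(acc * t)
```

1032

n=11: not even, acc = 0+1 = 1; t=12
n=1: not even, acc = 1+1 = 2; t=13
n=1: not even, acc = 2+1 = 3; t=14
n=8: even, acc = 3*2+8 = 14; t=15
n=7: not even, acc = 14+1 = 15; t=22
n=12: even, acc = 15*2+12 = 42; t=23
n=1: not even, acc = 42+1 = 43; t=24
acc*t = 43*24 = 1032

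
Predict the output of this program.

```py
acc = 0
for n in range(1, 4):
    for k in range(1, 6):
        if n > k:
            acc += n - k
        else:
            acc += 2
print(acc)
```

n=1,k=1: not 1>1, acc = 0+2 = 2
n=1,k=2: not 1>2, acc = 2+2 = 4
n=1,k=3: not 1>3, acc = 4+2 = 6
n=1,k=4: not 1>4, acc = 6+2 = 8
n=1,k=5: not 1>5, acc = 8+2 = 10
n=2,k=1: 2>1, acc = 10+1 = 11
n=2,k=2: not 2>2, acc = 11+2 = 13
n=2,k=3: not 2>3, acc = 13+2 = 15
n=2,k=4: not 2>4, acc = 15+2 = 17
n=2,k=5: not 2>5, acc = 17+2 = 19
n=3,k=1: 3>1, acc = 19+2 = 21
n=3,k=2: 3>2, acc = 21+1 = 22
n=3,k=3: not 3>3, acc = 22+2 = 24
n=3,k=4: not 3>4, acc = 24+2 = 26
n=3,k=5: not 3>5, acc = 26+2 = 28

28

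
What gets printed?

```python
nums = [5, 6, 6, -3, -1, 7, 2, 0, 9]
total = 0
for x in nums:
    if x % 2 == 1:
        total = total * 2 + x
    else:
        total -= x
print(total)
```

x=5: odd, total = 0*2+5 = 5
x=6: not odd, total = 5-6 = -1
x=6: not odd, total = (-1)-6 = -7
x=-3: odd, total = (-7)*2+(-3) = -17
x=-1: odd, total = (-17)*2+(-1) = -35
x=7: odd, total = (-35)*2+7 = -63
x=2: not odd, total = (-63)-2 = -65
x=0: not odd, total = (-65)-0 = -65
x=9: odd, total = (-65)*2+9 = -121

-121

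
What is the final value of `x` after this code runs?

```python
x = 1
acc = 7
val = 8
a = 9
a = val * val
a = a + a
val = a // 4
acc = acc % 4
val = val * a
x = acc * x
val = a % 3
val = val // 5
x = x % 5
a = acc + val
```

a = 8*8 = 64
a = 64+64 = 128
val = 128//4 = 32
acc = 7%4 = 3
val = 32*128 = 4096
x = 3*1 = 3
val = 128%3 = 2
val = 2//5 = 0
x = 3%5 = 3
a = 3+0 = 3

3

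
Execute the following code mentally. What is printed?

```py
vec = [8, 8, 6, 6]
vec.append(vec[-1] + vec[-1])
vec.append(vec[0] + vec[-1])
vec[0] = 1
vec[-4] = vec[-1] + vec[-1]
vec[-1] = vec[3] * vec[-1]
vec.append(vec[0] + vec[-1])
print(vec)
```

append vec[-1]+vec[-1] = 6+6 = 12 → [8, 8, 6, 6, 12]
append vec[0]+vec[-1] = 8+12 = 20 → [8, 8, 6, 6, 12, 20]
vec[0] = 1 → [1, 8, 6, 6, 12, 20]
vec[-4] = vec[-1]+vec[-1] = 20+20 = 40 → [1, 8, 40, 6, 12, 20]
vec[-1] = vec[3]*vec[-1] = 6*20 = 120 → [1, 8, 40, 6, 12, 120]
append vec[0]+vec[-1] = 1+120 = 121 → [1, 8, 40, 6, 12, 120, 121]

[1, 8, 40, 6, 12, 120, 121]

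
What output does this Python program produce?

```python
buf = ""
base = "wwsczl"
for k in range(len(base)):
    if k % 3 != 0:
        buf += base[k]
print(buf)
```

k=0: skip
k=1: add 'w' → 'w'
k=2: add 's' → 'ws'
k=3: skip
k=4: add 'z' → 'wsz'
k=5: add 'l' → 'wszl'

wszl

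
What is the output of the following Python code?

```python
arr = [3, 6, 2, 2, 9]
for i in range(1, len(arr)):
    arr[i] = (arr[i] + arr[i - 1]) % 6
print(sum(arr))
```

16

i=1: arr[1] = (6+3)%6 = 3 → [3, 3, 2, 2, 9]
i=2: arr[2] = (2+3)%6 = 5 → [3, 3, 5, 2, 9]
i=3: arr[3] = (2+5)%6 = 1 → [3, 3, 5, 1, 9]
i=4: arr[4] = (9+1)%6 = 4 → [3, 3, 5, 1, 4]
sum = 16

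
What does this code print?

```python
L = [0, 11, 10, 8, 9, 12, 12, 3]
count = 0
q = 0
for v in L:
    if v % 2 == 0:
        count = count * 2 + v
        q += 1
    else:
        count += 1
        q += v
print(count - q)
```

141

v=0: even, count = 0*2+0 = 0; q=1
v=11: not even, count = 0+1 = 1; q=12
v=10: even, count = 1*2+10 = 12; q=13
v=8: even, count = 12*2+8 = 32; q=14
v=9: not even, count = 32+1 = 33; q=23
v=12: even, count = 33*2+12 = 78; q=24
v=12: even, count = 78*2+12 = 168; q=25
v=3: not even, count = 168+1 = 169; q=28
count-q = 169-28 = 141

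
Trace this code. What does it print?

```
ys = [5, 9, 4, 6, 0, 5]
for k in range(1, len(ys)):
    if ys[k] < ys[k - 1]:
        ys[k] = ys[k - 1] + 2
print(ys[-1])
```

k=1: 9>=5, unchanged → [5, 9, 4, 6, 0, 5]
k=2: 4<9, ys[2] = 9+2 = 11 → [5, 9, 11, 6, 0, 5]
k=3: 6<11, ys[3] = 11+2 = 13 → [5, 9, 11, 13, 0, 5]
k=4: 0<13, ys[4] = 13+2 = 15 → [5, 9, 11, 13, 15, 5]
k=5: 5<15, ys[5] = 15+2 = 17 → [5, 9, 11, 13, 15, 17]

17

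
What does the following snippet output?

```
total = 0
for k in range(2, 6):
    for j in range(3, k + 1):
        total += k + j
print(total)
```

48

k=3,j=3: total = 0+6 = 6
k=4,j=3: total = 6+7 = 13
k=4,j=4: total = 13+8 = 21
k=5,j=3: total = 21+8 = 29
k=5,j=4: total = 29+9 = 38
k=5,j=5: total = 38+10 = 48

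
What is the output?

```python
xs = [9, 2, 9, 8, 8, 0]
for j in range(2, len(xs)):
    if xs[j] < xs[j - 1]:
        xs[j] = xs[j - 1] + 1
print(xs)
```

j=2: 9>=2, unchanged → [9, 2, 9, 8, 8, 0]
j=3: 8<9, xs[3] = 9+1 = 10 → [9, 2, 9, 10, 8, 0]
j=4: 8<10, xs[4] = 10+1 = 11 → [9, 2, 9, 10, 11, 0]
j=5: 0<11, xs[5] = 11+1 = 12 → [9, 2, 9, 10, 11, 12]

[9, 2, 9, 10, 11, 12]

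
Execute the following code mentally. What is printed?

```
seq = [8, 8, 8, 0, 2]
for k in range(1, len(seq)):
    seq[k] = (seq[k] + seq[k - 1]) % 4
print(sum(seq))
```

k=1: seq[1] = (8+8)%4 = 0 → [8, 0, 8, 0, 2]
k=2: seq[2] = (8+0)%4 = 0 → [8, 0, 0, 0, 2]
k=3: seq[3] = (0+0)%4 = 0 → [8, 0, 0, 0, 2]
k=4: seq[4] = (2+0)%4 = 2 → [8, 0, 0, 0, 2]
sum = 10

10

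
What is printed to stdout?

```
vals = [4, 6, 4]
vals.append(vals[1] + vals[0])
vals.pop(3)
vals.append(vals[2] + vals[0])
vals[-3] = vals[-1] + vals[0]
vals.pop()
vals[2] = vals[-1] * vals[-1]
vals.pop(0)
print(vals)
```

append vals[1]+vals[0] = 6+4 = 10 → [4, 6, 4, 10]
pop(3) removes 10 → [4, 6, 4]
append vals[2]+vals[0] = 4+4 = 8 → [4, 6, 4, 8]
vals[-3] = vals[-1]+vals[0] = 8+4 = 12 → [4, 12, 4, 8]
pop() removes 8 → [4, 12, 4]
vals[2] = vals[-1]*vals[-1] = 4*4 = 16 → [4, 12, 16]
pop(0) removes 4 → [12, 16]

[12, 16]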